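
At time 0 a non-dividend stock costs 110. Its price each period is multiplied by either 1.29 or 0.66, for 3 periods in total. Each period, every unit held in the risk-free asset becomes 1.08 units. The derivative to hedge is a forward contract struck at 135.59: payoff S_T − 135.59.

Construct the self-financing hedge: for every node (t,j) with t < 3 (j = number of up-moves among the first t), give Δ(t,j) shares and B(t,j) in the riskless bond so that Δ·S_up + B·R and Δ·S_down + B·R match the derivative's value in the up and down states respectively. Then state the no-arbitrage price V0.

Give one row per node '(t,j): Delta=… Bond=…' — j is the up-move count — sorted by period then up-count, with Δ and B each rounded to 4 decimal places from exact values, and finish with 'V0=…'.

(0,0): Delta=1.0000 Bond=-107.6357
(1,0): Delta=1.0000 Bond=-116.2466
(1,1): Delta=1.0000 Bond=-116.2466
(2,0): Delta=1.0000 Bond=-125.5463
(2,1): Delta=1.0000 Bond=-125.5463
(2,2): Delta=1.0000 Bond=-125.5463
V0=2.3643

Risk-neutral probability p* = (R−d)/(u−d) = (1.08−0.66)/(1.29−0.66) = 0.6667.
Terminal payoffs: V(3,0)=-103.9654, V(3,1)=-73.7784, V(3,2)=-14.7763, V(3,3)=100.5458
(2,0): S=47.9160. Δ = (V_up−V_dn)/(S_up−S_dn) = (-73.7784−-103.9654)/(61.8116−31.6246) = 1.0000. V = [p*·-73.7784 + (1−p*)·-103.9654]/1.08 = -77.6303. B = V − Δ·S = -125.5463.
(2,1): S=93.6540. Δ = (V_up−V_dn)/(S_up−S_dn) = (-14.7763−-73.7784)/(120.8137−61.8116) = 1.0000. V = [p*·-14.7763 + (1−p*)·-73.7784]/1.08 = -31.8923. B = V − Δ·S = -125.5463.
(2,2): S=183.0510. Δ = (V_up−V_dn)/(S_up−S_dn) = (100.5458−-14.7763)/(236.1358−120.8137) = 1.0000. V = [p*·100.5458 + (1−p*)·-14.7763]/1.08 = 57.5047. B = V − Δ·S = -125.5463.
(1,0): S=72.6000. Δ = (V_up−V_dn)/(S_up−S_dn) = (-31.8923−-77.6303)/(93.6540−47.9160) = 1.0000. V = [p*·-31.8923 + (1−p*)·-77.6303]/1.08 = -43.6466. B = V − Δ·S = -116.2466.
(1,1): S=141.9000. Δ = (V_up−V_dn)/(S_up−S_dn) = (57.5047−-31.8923)/(183.0510−93.6540) = 1.0000. V = [p*·57.5047 + (1−p*)·-31.8923]/1.08 = 25.6534. B = V − Δ·S = -116.2466.
(0,0): S=110.0000. Δ = (V_up−V_dn)/(S_up−S_dn) = (25.6534−-43.6466)/(141.9000−72.6000) = 1.0000. V = [p*·25.6534 + (1−p*)·-43.6466]/1.08 = 2.3643. B = V − Δ·S = -107.6357.
Check: Δ(0,0)·S0 + B(0,0) = 2.3643 = V0.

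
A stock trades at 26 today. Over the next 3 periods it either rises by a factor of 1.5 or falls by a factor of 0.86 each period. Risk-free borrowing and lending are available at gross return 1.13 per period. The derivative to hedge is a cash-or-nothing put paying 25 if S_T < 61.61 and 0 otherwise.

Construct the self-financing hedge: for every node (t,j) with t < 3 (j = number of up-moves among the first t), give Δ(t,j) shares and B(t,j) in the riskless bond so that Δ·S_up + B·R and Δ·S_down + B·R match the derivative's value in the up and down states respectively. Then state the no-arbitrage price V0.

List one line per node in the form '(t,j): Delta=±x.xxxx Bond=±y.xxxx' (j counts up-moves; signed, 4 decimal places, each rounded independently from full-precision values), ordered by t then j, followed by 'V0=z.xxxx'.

Risk-neutral probability p* = (R−d)/(u−d) = (1.13−0.86)/(1.5−0.86) = 0.4219.
At expiry t=3: V(3,0)=25.0000, V(3,1)=25.0000, V(3,2)=25.0000, V(3,3)=0.0000
Node (2,0) S=19.2296: V=(p*·25.0000+(1−p*)·25.0000)/1.13=22.1239; Δ=(25.0000−25.0000)/(28.8444−16.5375)=0.0000; B=V−Δ·S=22.1239
Node (2,1) S=33.5400: V=(p*·25.0000+(1−p*)·25.0000)/1.13=22.1239; Δ=(25.0000−25.0000)/(50.3100−28.8444)=0.0000; B=V−Δ·S=22.1239
Node (2,2) S=58.5000: V=(p*·0.0000+(1−p*)·25.0000)/1.13=12.7904; Δ=(0.0000−25.0000)/(87.7500−50.3100)=-0.6677; B=V−Δ·S=51.8529
Node (1,0) S=22.3600: V=(p*·22.1239+(1−p*)·22.1239)/1.13=19.5787; Δ=(22.1239−22.1239)/(33.5400−19.2296)=0.0000; B=V−Δ·S=19.5787
Node (1,1) S=39.0000: V=(p*·12.7904+(1−p*)·22.1239)/1.13=16.0941; Δ=(12.7904−22.1239)/(58.5000−33.5400)=-0.3739; B=V−Δ·S=30.6777
Node (0,0) S=26.0000: V=(p*·16.0941+(1−p*)·19.5787)/1.13=16.0253; Δ=(16.0941−19.5787)/(39.0000−22.3600)=-0.2094; B=V−Δ·S=21.4700
Self-financing check: at every node Δ·S+B equals the discounted successor values.

(0,0): Delta=-0.2094 Bond=21.4700
(1,0): Delta=0.0000 Bond=19.5787
(1,1): Delta=-0.3739 Bond=30.6777
(2,0): Delta=0.0000 Bond=22.1239
(2,1): Delta=0.0000 Bond=22.1239
(2,2): Delta=-0.6677 Bond=51.8529
V0=16.0253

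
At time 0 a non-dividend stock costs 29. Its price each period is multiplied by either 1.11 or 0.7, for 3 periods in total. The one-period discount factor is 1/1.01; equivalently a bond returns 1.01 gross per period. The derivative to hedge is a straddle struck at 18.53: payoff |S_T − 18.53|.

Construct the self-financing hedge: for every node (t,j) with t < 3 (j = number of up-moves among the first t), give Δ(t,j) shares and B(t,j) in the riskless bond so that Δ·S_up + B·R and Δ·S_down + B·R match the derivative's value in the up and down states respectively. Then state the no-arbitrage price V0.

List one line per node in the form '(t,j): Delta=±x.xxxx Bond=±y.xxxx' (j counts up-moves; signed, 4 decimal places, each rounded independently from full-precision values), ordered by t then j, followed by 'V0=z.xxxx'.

Since d<R<u, set p* = (R−d)/(u−d) = 0.7561; price each node as the discounted p*-expectation of its children.
At expiry t=3: V(3,0)=8.5830, V(3,1)=2.7569, V(3,2)=6.4816, V(3,3)=21.1313
Node (2,0) S=14.2100: V=(p*·2.7569+(1−p*)·8.5830)/1.01=4.1365; Δ=(2.7569−8.5830)/(15.7731−9.9470)=-1.0000; B=V−Δ·S=18.3465
Node (2,1) S=22.5330: V=(p*·6.4816+(1−p*)·2.7569)/1.01=5.5180; Δ=(6.4816−2.7569)/(25.0116−15.7731)=0.4032; B=V−Δ·S=-3.5667
Node (2,2) S=35.7309: V=(p*·21.1313+(1−p*)·6.4816)/1.01=17.3844; Δ=(21.1313−6.4816)/(39.6613−25.0116)=1.0000; B=V−Δ·S=-18.3465
Node (1,0) S=20.3000: V=(p*·5.5180+(1−p*)·4.1365)/1.01=5.1297; Δ=(5.5180−4.1365)/(22.5330−14.2100)=0.1660; B=V−Δ·S=1.7604
Node (1,1) S=32.1900: V=(p*·17.3844+(1−p*)·5.5180)/1.01=14.3467; Δ=(17.3844−5.5180)/(35.7309−22.5330)=0.8991; B=V−Δ·S=-14.5957
Node (0,0) S=29.0000: V=(p*·14.3467+(1−p*)·5.1297)/1.01=11.9788; Δ=(14.3467−5.1297)/(32.1900−20.3000)=0.7752; B=V−Δ·S=-10.5014
Root portfolio cost Δ·29+B reproduces V0=11.9788.

(0,0): Delta=0.7752 Bond=-10.5014
(1,0): Delta=0.1660 Bond=1.7604
(1,1): Delta=0.8991 Bond=-14.5957
(2,0): Delta=-1.0000 Bond=18.3465
(2,1): Delta=0.4032 Bond=-3.5667
(2,2): Delta=1.0000 Bond=-18.3465
V0=11.9788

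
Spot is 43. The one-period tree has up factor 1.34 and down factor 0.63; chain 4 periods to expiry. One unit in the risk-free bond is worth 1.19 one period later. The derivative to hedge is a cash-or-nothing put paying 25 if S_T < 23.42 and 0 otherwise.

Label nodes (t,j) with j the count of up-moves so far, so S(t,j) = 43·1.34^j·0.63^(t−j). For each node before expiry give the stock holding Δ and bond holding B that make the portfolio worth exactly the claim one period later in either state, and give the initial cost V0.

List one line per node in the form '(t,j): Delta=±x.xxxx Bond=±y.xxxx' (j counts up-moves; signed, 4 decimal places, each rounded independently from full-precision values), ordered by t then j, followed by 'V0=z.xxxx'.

(0,0): Delta=-0.0513 Bond=2.6025
(1,0): Delta=-0.3059 Bond=9.9934
(1,1): Delta=-0.0193 Bond=1.2497
(2,0): Delta=-1.3675 Bond=30.0096
(2,1): Delta=-0.1722 Bond=7.0392
(2,2): Delta=0.0000 Bond=0.0000
(3,0): Delta=0.0000 Bond=21.0084
(3,1): Delta=-1.5397 Bond=39.6497
(3,2): Delta=0.0000 Bond=0.0000
(3,3): Delta=0.0000 Bond=0.0000
V0=0.3957

No-arbitrage ⇒ martingale measure with p* = (R−d)/(u−d) = 0.7887.
At expiry t=4: V(4,0)=25.0000, V(4,1)=25.0000, V(4,2)=0.0000, V(4,3)=0.0000, V(4,4)=0.0000
  t=3,j=0: stock 10.7520 → up 14.4077 (V=25.0000), down 6.7738 (V=25.0000). Price 21.0084; hedge Δ=0.0000, bond B=21.0084.
  t=3,j=1: stock 22.8694 → up 30.6450 (V=0.0000), down 14.4077 (V=25.0000). Price 4.4384; hedge Δ=-1.5397, bond B=39.6497.
  t=3,j=2: stock 48.6428 → up 65.1814 (V=0.0000), down 30.6450 (V=0.0000). Price 0.0000; hedge Δ=0.0000, bond B=0.0000.
  t=3,j=3: stock 103.4625 → up 138.6397 (V=0.0000), down 65.1814 (V=0.0000). Price 0.0000; hedge Δ=0.0000, bond B=0.0000.
  t=2,j=0: stock 17.0667 → up 22.8694 (V=4.4384), down 10.7520 (V=21.0084). Price 6.6715; hedge Δ=-1.3675, bond B=30.0096.
  t=2,j=1: stock 36.3006 → up 48.6428 (V=0.0000), down 22.8694 (V=4.4384). Price 0.7880; hedge Δ=-0.1722, bond B=7.0392.
  t=2,j=2: stock 77.2108 → up 103.4625 (V=0.0000), down 48.6428 (V=0.0000). Price 0.0000; hedge Δ=0.0000, bond B=0.0000.
  t=1,j=0: stock 27.0900 → up 36.3006 (V=0.7880), down 17.0667 (V=6.6715). Price 1.7067; hedge Δ=-0.3059, bond B=9.9934.
  t=1,j=1: stock 57.6200 → up 77.2108 (V=0.0000), down 36.3006 (V=0.7880). Price 0.1399; hedge Δ=-0.0193, bond B=1.2497.
  t=0,j=0: stock 43.0000 → up 57.6200 (V=0.1399), down 27.0900 (V=1.7067). Price 0.3957; hedge Δ=-0.0513, bond B=2.6025.
Self-financing check: at every node Δ·S+B equals the discounted successor values.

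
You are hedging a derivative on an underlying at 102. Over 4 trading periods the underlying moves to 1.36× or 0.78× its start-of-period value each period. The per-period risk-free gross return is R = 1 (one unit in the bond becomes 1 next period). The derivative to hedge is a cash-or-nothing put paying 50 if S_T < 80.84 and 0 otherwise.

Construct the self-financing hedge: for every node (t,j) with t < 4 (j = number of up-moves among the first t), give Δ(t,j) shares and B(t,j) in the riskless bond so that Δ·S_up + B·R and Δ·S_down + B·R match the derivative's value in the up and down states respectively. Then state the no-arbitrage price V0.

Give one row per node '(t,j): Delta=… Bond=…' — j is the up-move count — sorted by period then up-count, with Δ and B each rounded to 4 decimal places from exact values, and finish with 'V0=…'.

Risk-neutral probability p* = (R−d)/(u−d) = (1−0.78)/(1.36−0.78) = 0.3793.
Payoff layer (t=4): V(4,0)=50.0000, V(4,1)=50.0000, V(4,2)=0.0000, V(4,3)=0.0000, V(4,4)=0.0000
Node (3,0) S=48.4043: V=(p*·50.0000+(1−p*)·50.0000)/1=50.0000; Δ=(50.0000−50.0000)/(65.8299−37.7554)=0.0000; B=V−Δ·S=50.0000
Node (3,1) S=84.3972: V=(p*·0.0000+(1−p*)·50.0000)/1=31.0345; Δ=(0.0000−50.0000)/(114.7803−65.8299)=-1.0214; B=V−Δ·S=117.2414
Node (3,2) S=147.1542: V=(p*·0.0000+(1−p*)·0.0000)/1=0.0000; Δ=(0.0000−0.0000)/(200.1297−114.7803)=0.0000; B=V−Δ·S=0.0000
Node (3,3) S=256.5765: V=(p*·0.0000+(1−p*)·0.0000)/1=0.0000; Δ=(0.0000−0.0000)/(348.9441−200.1297)=0.0000; B=V−Δ·S=0.0000
Node (2,0) S=62.0568: V=(p*·31.0345+(1−p*)·50.0000)/1=42.8062; Δ=(31.0345−50.0000)/(84.3972−48.4043)=-0.5269; B=V−Δ·S=75.5054
Node (2,1) S=108.2016: V=(p*·0.0000+(1−p*)·31.0345)/1=19.2628; Δ=(0.0000−31.0345)/(147.1542−84.3972)=-0.4945; B=V−Δ·S=72.7705
Node (2,2) S=188.6592: V=(p*·0.0000+(1−p*)·0.0000)/1=0.0000; Δ=(0.0000−0.0000)/(256.5765−147.1542)=0.0000; B=V−Δ·S=0.0000
Node (1,0) S=79.5600: V=(p*·19.2628+(1−p*)·42.8062)/1=33.8759; Δ=(19.2628−42.8062)/(108.2016−62.0568)=-0.5102; B=V−Δ·S=74.4680
Node (1,1) S=138.7200: V=(p*·0.0000+(1−p*)·19.2628)/1=11.9562; Δ=(0.0000−19.2628)/(188.6592−108.2016)=-0.2394; B=V−Δ·S=45.1679
Node (0,0) S=102.0000: V=(p*·11.9562+(1−p*)·33.8759)/1=25.5616; Δ=(11.9562−33.8759)/(138.7200−79.5600)=-0.3705; B=V−Δ·S=63.3542
Root portfolio cost Δ·102+B reproduces V0=25.5616.

(0,0): Delta=-0.3705 Bond=63.3542
(1,0): Delta=-0.5102 Bond=74.4680
(1,1): Delta=-0.2394 Bond=45.1679
(2,0): Delta=-0.5269 Bond=75.5054
(2,1): Delta=-0.4945 Bond=72.7705
(2,2): Delta=0.0000 Bond=0.0000
(3,0): Delta=0.0000 Bond=50.0000
(3,1): Delta=-1.0214 Bond=117.2414
(3,2): Delta=0.0000 Bond=0.0000
(3,3): Delta=0.0000 Bond=0.0000
V0=25.5616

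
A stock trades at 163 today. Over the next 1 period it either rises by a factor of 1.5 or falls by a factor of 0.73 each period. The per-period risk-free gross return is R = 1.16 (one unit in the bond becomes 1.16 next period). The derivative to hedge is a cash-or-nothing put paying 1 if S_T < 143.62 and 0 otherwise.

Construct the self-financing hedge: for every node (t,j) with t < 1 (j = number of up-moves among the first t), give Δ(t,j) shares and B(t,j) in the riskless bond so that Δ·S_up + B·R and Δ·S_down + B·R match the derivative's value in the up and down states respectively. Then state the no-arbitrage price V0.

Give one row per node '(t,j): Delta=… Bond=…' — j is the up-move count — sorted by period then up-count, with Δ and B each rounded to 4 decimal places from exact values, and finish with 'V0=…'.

The replicating-portfolio and risk-neutral prices coincide; use p* = (1.16−0.73)/(1.5−0.73) = 0.5584 for the latter.
At expiry t=1: V(1,0)=1.0000, V(1,1)=0.0000
Node (0,0) S=163.0000: V=(p*·0.0000+(1−p*)·1.0000)/1.16=0.3807; Δ=(0.0000−1.0000)/(244.5000−118.9900)=-0.0080; B=V−Δ·S=1.6794
Check: Δ(0,0)·S0 + B(0,0) = 0.3807 = V0.

(0,0): Delta=-0.0080 Bond=1.6794
V0=0.3807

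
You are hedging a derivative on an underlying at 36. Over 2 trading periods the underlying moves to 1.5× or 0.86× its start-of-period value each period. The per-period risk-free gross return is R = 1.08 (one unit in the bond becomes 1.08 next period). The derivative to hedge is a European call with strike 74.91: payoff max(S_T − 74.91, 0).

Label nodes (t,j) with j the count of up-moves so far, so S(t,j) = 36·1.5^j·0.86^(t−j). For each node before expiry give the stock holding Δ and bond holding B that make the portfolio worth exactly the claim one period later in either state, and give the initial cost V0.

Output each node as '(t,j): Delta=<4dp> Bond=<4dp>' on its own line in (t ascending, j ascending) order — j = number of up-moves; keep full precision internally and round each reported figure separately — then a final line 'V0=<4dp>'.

Since d<R<u, set p* = (R−d)/(u−d) = 0.3438; price each node as the discounted p*-expectation of its children.
Terminal values V(2,·): V(2,0)=0.0000, V(2,1)=0.0000, V(2,2)=6.0900
Node (1,0) S=30.9600: V=(p*·0.0000+(1−p*)·0.0000)/1.08=0.0000; Δ=(0.0000−0.0000)/(46.4400−26.6256)=0.0000; B=V−Δ·S=0.0000
Node (1,1) S=54.0000: V=(p*·6.0900+(1−p*)·0.0000)/1.08=1.9384; Δ=(6.0900−0.0000)/(81.0000−46.4400)=0.1762; B=V−Δ·S=-7.5773
Node (0,0) S=36.0000: V=(p*·1.9384+(1−p*)·0.0000)/1.08=0.6170; Δ=(1.9384−0.0000)/(54.0000−30.9600)=0.0841; B=V−Δ·S=-2.4117
Self-financing check: at every node Δ·S+B equals the discounted successor values.

(0,0): Delta=0.0841 Bond=-2.4117
(1,0): Delta=0.0000 Bond=0.0000
(1,1): Delta=0.1762 Bond=-7.5773
V0=0.6170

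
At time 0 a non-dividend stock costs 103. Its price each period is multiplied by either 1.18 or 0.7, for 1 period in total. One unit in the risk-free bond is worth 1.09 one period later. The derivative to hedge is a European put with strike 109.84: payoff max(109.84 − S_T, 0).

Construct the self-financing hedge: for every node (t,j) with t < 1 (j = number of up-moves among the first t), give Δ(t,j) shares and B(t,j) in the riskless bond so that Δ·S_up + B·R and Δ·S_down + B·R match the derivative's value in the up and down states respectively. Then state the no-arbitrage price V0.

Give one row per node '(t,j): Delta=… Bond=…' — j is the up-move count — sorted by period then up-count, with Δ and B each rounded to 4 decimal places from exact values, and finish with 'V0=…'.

No-arbitrage ⇒ martingale measure with p* = (R−d)/(u−d) = 0.8125.
Payoff layer (t=1): V(1,0)=37.7400, V(1,1)=0.0000
(0,0): S=103.0000. Δ = (V_up−V_dn)/(S_up−S_dn) = (0.0000−37.7400)/(121.5400−72.1000) = -0.7633. V = [p*·0.0000 + (1−p*)·37.7400]/1.09 = 6.4920. B = V − Δ·S = 85.1170.
Each (Δ,B) replicates both successor values, so the strategy is self-financing and V0 is arbitrage-free.

(0,0): Delta=-0.7633 Bond=85.1170
V0=6.4920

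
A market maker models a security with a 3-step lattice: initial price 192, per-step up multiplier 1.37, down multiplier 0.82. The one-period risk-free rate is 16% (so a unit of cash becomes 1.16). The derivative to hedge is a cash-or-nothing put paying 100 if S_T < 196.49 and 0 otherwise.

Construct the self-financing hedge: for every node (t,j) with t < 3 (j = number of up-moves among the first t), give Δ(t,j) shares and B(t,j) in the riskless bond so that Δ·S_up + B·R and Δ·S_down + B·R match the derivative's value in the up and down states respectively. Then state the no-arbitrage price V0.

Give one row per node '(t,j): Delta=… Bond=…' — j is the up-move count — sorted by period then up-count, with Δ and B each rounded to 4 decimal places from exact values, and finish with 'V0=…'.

(0,0): Delta=-0.3322 Bond=84.6731
(1,0): Delta=-0.6154 Bond=142.8101
(1,1): Delta=-0.2275 Bond=70.6803
(2,0): Delta=0.0000 Bond=86.2069
(2,1): Delta=-0.8429 Bond=214.7335
(2,2): Delta=0.0000 Bond=0.0000
V0=20.8873

The replicating-portfolio and risk-neutral prices coincide; use p* = (1.16−0.82)/(1.37−0.82) = 0.6182 for the latter.
Payoff layer (t=3): V(3,0)=100.0000, V(3,1)=100.0000, V(3,2)=0.0000, V(3,3)=0.0000
(2,0): S=129.1008. Δ = (V_up−V_dn)/(S_up−S_dn) = (100.0000−100.0000)/(176.8681−105.8627) = 0.0000. V = [p*·100.0000 + (1−p*)·100.0000]/1.16 = 86.2069. B = V − Δ·S = 86.2069.
(2,1): S=215.6928. Δ = (V_up−V_dn)/(S_up−S_dn) = (0.0000−100.0000)/(295.4991−176.8681) = -0.8429. V = [p*·0.0000 + (1−p*)·100.0000]/1.16 = 32.9154. B = V − Δ·S = 214.7335.
(2,2): S=360.3648. Δ = (V_up−V_dn)/(S_up−S_dn) = (0.0000−0.0000)/(493.6998−295.4991) = 0.0000. V = [p*·0.0000 + (1−p*)·0.0000]/1.16 = 0.0000. B = V − Δ·S = 0.0000.
(1,0): S=157.4400. Δ = (V_up−V_dn)/(S_up−S_dn) = (32.9154−86.2069)/(215.6928−129.1008) = -0.6154. V = [p*·32.9154 + (1−p*)·86.2069]/1.16 = 45.9164. B = V − Δ·S = 142.8101.
(1,1): S=263.0400. Δ = (V_up−V_dn)/(S_up−S_dn) = (0.0000−32.9154)/(360.3648−215.6928) = -0.2275. V = [p*·0.0000 + (1−p*)·32.9154]/1.16 = 10.8342. B = V − Δ·S = 70.6803.
(0,0): S=192.0000. Δ = (V_up−V_dn)/(S_up−S_dn) = (10.8342−45.9164)/(263.0400−157.4400) = -0.3322. V = [p*·10.8342 + (1−p*)·45.9164]/1.16 = 20.8873. B = V − Δ·S = 84.6731.
Each (Δ,B) replicates both successor values, so the strategy is self-financing and V0 is arbitrage-free.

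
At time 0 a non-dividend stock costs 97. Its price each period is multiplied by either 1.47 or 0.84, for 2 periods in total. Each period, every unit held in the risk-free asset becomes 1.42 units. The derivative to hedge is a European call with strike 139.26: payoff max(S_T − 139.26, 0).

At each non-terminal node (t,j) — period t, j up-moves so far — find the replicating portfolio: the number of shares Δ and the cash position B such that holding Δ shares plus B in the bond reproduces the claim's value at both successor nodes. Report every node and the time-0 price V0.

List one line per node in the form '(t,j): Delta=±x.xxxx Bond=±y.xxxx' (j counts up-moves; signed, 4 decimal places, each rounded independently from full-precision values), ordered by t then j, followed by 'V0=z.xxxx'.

(0,0): Delta=0.7463 Bond=-42.8250
(1,0): Delta=0.0000 Bond=0.0000
(1,1): Delta=0.7831 Bond=-66.0538
V0=29.5696

Since d<R<u, set p* = (R−d)/(u−d) = 0.9206; price each node as the discounted p*-expectation of its children.
Payoff layer (t=2): V(2,0)=0.0000, V(2,1)=0.0000, V(2,2)=70.3473
Node (1,0) S=81.4800: V=(p*·0.0000+(1−p*)·0.0000)/1.42=0.0000; Δ=(0.0000−0.0000)/(119.7756−68.4432)=0.0000; B=V−Δ·S=0.0000
Node (1,1) S=142.5900: V=(p*·70.3473+(1−p*)·0.0000)/1.42=45.6086; Δ=(70.3473−0.0000)/(209.6073−119.7756)=0.7831; B=V−Δ·S=-66.0538
Node (0,0) S=97.0000: V=(p*·45.6086+(1−p*)·0.0000)/1.42=29.5696; Δ=(45.6086−0.0000)/(142.5900−81.4800)=0.7463; B=V−Δ·S=-42.8250
Root portfolio cost Δ·97+B reproduces V0=29.5696.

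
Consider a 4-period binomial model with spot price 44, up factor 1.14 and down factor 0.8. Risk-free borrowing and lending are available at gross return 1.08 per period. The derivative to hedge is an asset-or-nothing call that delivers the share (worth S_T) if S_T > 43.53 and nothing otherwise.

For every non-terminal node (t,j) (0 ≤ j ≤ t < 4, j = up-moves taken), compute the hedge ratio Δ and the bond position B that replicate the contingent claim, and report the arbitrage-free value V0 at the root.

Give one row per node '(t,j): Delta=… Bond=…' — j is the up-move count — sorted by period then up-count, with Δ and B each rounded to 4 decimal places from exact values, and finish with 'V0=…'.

The replicating-portfolio and risk-neutral prices coincide; use p* = (1.08−0.8)/(1.14−0.8) = 0.8235 for the latter.
Terminal payoffs: V(4,0)=0.0000, V(4,1)=0.0000, V(4,2)=0.0000, V(4,3)=52.1503, V(4,4)=74.3142
Node (3,0) S=22.5280: V=(p*·0.0000+(1−p*)·0.0000)/1.08=0.0000; Δ=(0.0000−0.0000)/(25.6819−18.0224)=0.0000; B=V−Δ·S=0.0000
Node (3,1) S=32.1024: V=(p*·0.0000+(1−p*)·0.0000)/1.08=0.0000; Δ=(0.0000−0.0000)/(36.5967−25.6819)=0.0000; B=V−Δ·S=0.0000
Node (3,2) S=45.7459: V=(p*·52.1503+(1−p*)·0.0000)/1.08=39.7661; Δ=(52.1503−0.0000)/(52.1503−36.5967)=3.3529; B=V−Δ·S=-113.6173
Node (3,3) S=65.1879: V=(p*·74.3142+(1−p*)·52.1503)/1.08=65.1879; Δ=(74.3142−52.1503)/(74.3142−52.1503)=1.0000; B=V−Δ·S=0.0000
Node (2,0) S=28.1600: V=(p*·0.0000+(1−p*)·0.0000)/1.08=0.0000; Δ=(0.0000−0.0000)/(32.1024−22.5280)=0.0000; B=V−Δ·S=0.0000
Node (2,1) S=40.1280: V=(p*·39.7661+(1−p*)·0.0000)/1.08=30.3227; Δ=(39.7661−0.0000)/(45.7459−32.1024)=2.9146; B=V−Δ·S=-86.6363
Node (2,2) S=57.1824: V=(p*·65.1879+(1−p*)·39.7661)/1.08=56.2053; Δ=(65.1879−39.7661)/(65.1879−45.7459)=1.3076; B=V−Δ·S=-18.5649
Node (1,0) S=35.2000: V=(p*·30.3227+(1−p*)·0.0000)/1.08=23.1219; Δ=(30.3227−0.0000)/(40.1280−28.1600)=2.5336; B=V−Δ·S=-66.0625
Node (1,1) S=50.1600: V=(p*·56.2053+(1−p*)·30.3227)/1.08=47.8128; Δ=(56.2053−30.3227)/(57.1824−40.1280)=1.5176; B=V−Δ·S=-28.3125
Node (0,0) S=44.0000: V=(p*·47.8128+(1−p*)·23.1219)/1.08=40.2366; Δ=(47.8128−23.1219)/(50.1600−35.2000)=1.6505; B=V−Δ·S=-32.3836
Check: Δ(0,0)·S0 + B(0,0) = 40.2366 = V0.

(0,0): Delta=1.6505 Bond=-32.3836
(1,0): Delta=2.5336 Bond=-66.0625
(1,1): Delta=1.5176 Bond=-28.3125
(2,0): Delta=0.0000 Bond=0.0000
(2,1): Delta=2.9146 Bond=-86.6363
(2,2): Delta=1.3076 Bond=-18.5649
(3,0): Delta=0.0000 Bond=0.0000
(3,1): Delta=0.0000 Bond=0.0000
(3,2): Delta=3.3529 Bond=-113.6173
(3,3): Delta=1.0000 Bond=0.0000
V0=40.2366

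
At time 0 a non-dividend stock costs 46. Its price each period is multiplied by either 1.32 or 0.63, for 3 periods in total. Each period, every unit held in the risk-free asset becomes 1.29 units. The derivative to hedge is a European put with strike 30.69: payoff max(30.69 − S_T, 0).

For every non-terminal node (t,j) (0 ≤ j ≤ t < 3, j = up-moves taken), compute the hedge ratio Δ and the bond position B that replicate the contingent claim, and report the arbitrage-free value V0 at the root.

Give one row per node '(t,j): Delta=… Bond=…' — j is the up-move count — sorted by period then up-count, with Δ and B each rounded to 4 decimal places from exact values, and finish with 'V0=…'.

The replicating-portfolio and risk-neutral prices coincide; use p* = (1.29−0.63)/(1.32−0.63) = 0.9565 for the latter.
Payoff layer (t=3): V(3,0)=19.1878, V(3,1)=6.5902, V(3,2)=0.0000, V(3,3)=0.0000
(2,0): S=18.2574. Δ = (V_up−V_dn)/(S_up−S_dn) = (6.5902−19.1878)/(24.0998−11.5022) = -1.0000. V = [p*·6.5902 + (1−p*)·19.1878]/1.29 = 5.5333. B = V − Δ·S = 23.7907.
(2,1): S=38.2536. Δ = (V_up−V_dn)/(S_up−S_dn) = (0.0000−6.5902)/(50.4948−24.0998) = -0.2497. V = [p*·0.0000 + (1−p*)·6.5902]/1.29 = 0.2221. B = V − Δ·S = 9.7732.
(2,2): S=80.1504. Δ = (V_up−V_dn)/(S_up−S_dn) = (0.0000−0.0000)/(105.7985−50.4948) = 0.0000. V = [p*·0.0000 + (1−p*)·0.0000]/1.29 = 0.0000. B = V − Δ·S = 0.0000.
(1,0): S=28.9800. Δ = (V_up−V_dn)/(S_up−S_dn) = (0.2221−5.5333)/(38.2536−18.2574) = -0.2656. V = [p*·0.2221 + (1−p*)·5.5333]/1.29 = 0.3512. B = V − Δ·S = 8.0486.
(1,1): S=60.7200. Δ = (V_up−V_dn)/(S_up−S_dn) = (0.0000−0.2221)/(80.1504−38.2536) = -0.0053. V = [p*·0.0000 + (1−p*)·0.2221]/1.29 = 0.0075. B = V − Δ·S = 0.3294.
(0,0): S=46.0000. Δ = (V_up−V_dn)/(S_up−S_dn) = (0.0075−0.3512)/(60.7200−28.9800) = -0.0108. V = [p*·0.0075 + (1−p*)·0.3512]/1.29 = 0.0174. B = V − Δ·S = 0.5155.
Check: Δ(0,0)·S0 + B(0,0) = 0.0174 = V0.

(0,0): Delta=-0.0108 Bond=0.5155
(1,0): Delta=-0.2656 Bond=8.0486
(1,1): Delta=-0.0053 Bond=0.3294
(2,0): Delta=-1.0000 Bond=23.7907
(2,1): Delta=-0.2497 Bond=9.7732
(2,2): Delta=0.0000 Bond=0.0000
V0=0.0174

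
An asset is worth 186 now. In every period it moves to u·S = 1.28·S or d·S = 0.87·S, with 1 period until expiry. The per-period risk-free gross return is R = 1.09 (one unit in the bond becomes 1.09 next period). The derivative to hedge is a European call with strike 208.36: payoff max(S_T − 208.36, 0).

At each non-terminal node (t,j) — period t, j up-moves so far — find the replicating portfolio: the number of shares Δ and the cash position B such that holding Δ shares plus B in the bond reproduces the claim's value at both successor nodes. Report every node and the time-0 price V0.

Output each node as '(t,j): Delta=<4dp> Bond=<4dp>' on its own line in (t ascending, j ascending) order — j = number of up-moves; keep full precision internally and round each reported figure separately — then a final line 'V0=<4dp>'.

The replicating-portfolio and risk-neutral prices coincide; use p* = (1.09−0.87)/(1.28−0.87) = 0.5366 for the latter.
Payoff layer (t=1): V(1,0)=0.0000, V(1,1)=29.7200
(0,0): S=186.0000. Δ = (V_up−V_dn)/(S_up−S_dn) = (29.7200−0.0000)/(238.0800−161.8200) = 0.3897. V = [p*·29.7200 + (1−p*)·0.0000]/1.09 = 14.6306. B = V − Δ·S = -57.8572.
Check: Δ(0,0)·S0 + B(0,0) = 14.6306 = V0.

(0,0): Delta=0.3897 Bond=-57.8572
V0=14.6306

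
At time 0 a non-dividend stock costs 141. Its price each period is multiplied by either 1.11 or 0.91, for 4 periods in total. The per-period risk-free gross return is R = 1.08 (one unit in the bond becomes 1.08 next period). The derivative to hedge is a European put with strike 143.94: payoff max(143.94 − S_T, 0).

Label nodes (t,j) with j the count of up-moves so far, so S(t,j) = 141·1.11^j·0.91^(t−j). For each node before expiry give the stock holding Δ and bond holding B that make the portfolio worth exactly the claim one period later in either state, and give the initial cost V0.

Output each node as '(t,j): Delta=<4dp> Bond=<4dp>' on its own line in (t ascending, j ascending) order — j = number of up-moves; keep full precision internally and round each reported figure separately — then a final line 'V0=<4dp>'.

Risk-neutral probability p* = (R−d)/(u−d) = (1.08−0.91)/(1.11−0.91) = 0.8500.
Terminal payoffs: V(4,0)=47.2493, V(4,1)=25.9986, V(4,2)=0.0774, V(4,3)=0.0000, V(4,4)=0.0000
(3,0): S=106.2535. Δ = (V_up−V_dn)/(S_up−S_dn) = (25.9986−47.2493)/(117.9414−96.6907) = -1.0000. V = [p*·25.9986 + (1−p*)·47.2493]/1.08 = 27.0243. B = V − Δ·S = 133.2778.
(3,1): S=129.6059. Δ = (V_up−V_dn)/(S_up−S_dn) = (0.0774−25.9986)/(143.8626−117.9414) = -1.0000. V = [p*·0.0774 + (1−p*)·25.9986]/1.08 = 3.6718. B = V − Δ·S = 133.2778.
(3,2): S=158.0908. Δ = (V_up−V_dn)/(S_up−S_dn) = (0.0000−0.0774)/(175.4807−143.8626) = -0.0024. V = [p*·0.0000 + (1−p*)·0.0774]/1.08 = 0.0108. B = V − Δ·S = 0.3978.
(3,3): S=192.8360. Δ = (V_up−V_dn)/(S_up−S_dn) = (0.0000−0.0000)/(214.0479−175.4807) = 0.0000. V = [p*·0.0000 + (1−p*)·0.0000]/1.08 = 0.0000. B = V − Δ·S = 0.0000.
(2,0): S=116.7621. Δ = (V_up−V_dn)/(S_up−S_dn) = (3.6718−27.0243)/(129.6059−106.2535) = -1.0000. V = [p*·3.6718 + (1−p*)·27.0243]/1.08 = 6.6432. B = V − Δ·S = 123.4053.
(2,1): S=142.4241. Δ = (V_up−V_dn)/(S_up−S_dn) = (0.0108−3.6718)/(158.0908−129.6059) = -0.1285. V = [p*·0.0108 + (1−p*)·3.6718]/1.08 = 0.5184. B = V − Δ·S = 18.8239.
(2,2): S=173.7261. Δ = (V_up−V_dn)/(S_up−S_dn) = (0.0000−0.0108)/(192.8360−158.0908) = -0.0003. V = [p*·0.0000 + (1−p*)·0.0108]/1.08 = 0.0015. B = V − Δ·S = 0.0553.
(1,0): S=128.3100. Δ = (V_up−V_dn)/(S_up−S_dn) = (0.5184−6.6432)/(142.4241−116.7621) = -0.2387. V = [p*·0.5184 + (1−p*)·6.6432]/1.08 = 1.3307. B = V − Δ·S = 31.9547.
(1,1): S=156.5100. Δ = (V_up−V_dn)/(S_up−S_dn) = (0.0015−0.5184)/(173.7261−142.4241) = -0.0165. V = [p*·0.0015 + (1−p*)·0.5184]/1.08 = 0.0732. B = V − Δ·S = 2.6579.
(0,0): S=141.0000. Δ = (V_up−V_dn)/(S_up−S_dn) = (0.0732−1.3307)/(156.5100−128.3100) = -0.0446. V = [p*·0.0732 + (1−p*)·1.3307]/1.08 = 0.2424. B = V − Δ·S = 6.5300.
The time-0 hedge costs 0.2424, which is the no-arbitrage price.

(0,0): Delta=-0.0446 Bond=6.5300
(1,0): Delta=-0.2387 Bond=31.9547
(1,1): Delta=-0.0165 Bond=2.6579
(2,0): Delta=-1.0000 Bond=123.4053
(2,1): Delta=-0.1285 Bond=18.8239
(2,2): Delta=-0.0003 Bond=0.0553
(3,0): Delta=-1.0000 Bond=133.2778
(3,1): Delta=-1.0000 Bond=133.2778
(3,2): Delta=-0.0024 Bond=0.3978
(3,3): Delta=0.0000 Bond=0.0000
V0=0.2424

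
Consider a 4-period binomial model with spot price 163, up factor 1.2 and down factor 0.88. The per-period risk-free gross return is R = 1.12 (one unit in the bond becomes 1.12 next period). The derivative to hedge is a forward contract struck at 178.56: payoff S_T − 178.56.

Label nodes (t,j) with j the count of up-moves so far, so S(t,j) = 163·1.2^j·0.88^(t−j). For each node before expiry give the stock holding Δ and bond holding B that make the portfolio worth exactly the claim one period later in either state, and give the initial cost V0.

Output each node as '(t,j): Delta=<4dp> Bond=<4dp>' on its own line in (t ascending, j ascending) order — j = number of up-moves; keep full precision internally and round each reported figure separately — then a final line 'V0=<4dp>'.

(0,0): Delta=1.0000 Bond=-113.4781
(1,0): Delta=1.0000 Bond=-127.0955
(1,1): Delta=1.0000 Bond=-127.0955
(2,0): Delta=1.0000 Bond=-142.3469
(2,1): Delta=1.0000 Bond=-142.3469
(2,2): Delta=1.0000 Bond=-142.3469
(3,0): Delta=1.0000 Bond=-159.4286
(3,1): Delta=1.0000 Bond=-159.4286
(3,2): Delta=1.0000 Bond=-159.4286
(3,3): Delta=1.0000 Bond=-159.4286
V0=49.5219

Since d<R<u, set p* = (R−d)/(u−d) = 0.7500; price each node as the discounted p*-expectation of its children.
Payoff layer (t=4): V(4,0)=-80.8097, V(4,1)=-45.2641, V(4,2)=3.2072, V(4,3)=69.3043, V(4,4)=159.4368
  t=3,j=0: stock 111.0799 → up 133.2959 (V=-45.2641), down 97.7503 (V=-80.8097). Price -48.3486; hedge Δ=1.0000, bond B=-159.4286.
  t=3,j=1: stock 151.4726 → up 181.7672 (V=3.2072), down 133.2959 (V=-45.2641). Price -7.9559; hedge Δ=1.0000, bond B=-159.4286.
  t=3,j=2: stock 206.5536 → up 247.8643 (V=69.3043), down 181.7672 (V=3.2072). Price 47.1250; hedge Δ=1.0000, bond B=-159.4286.
  t=3,j=3: stock 281.6640 → up 337.9968 (V=159.4368), down 247.8643 (V=69.3043). Price 122.2354; hedge Δ=1.0000, bond B=-159.4286.
  t=2,j=0: stock 126.2272 → up 151.4726 (V=-7.9559), down 111.0799 (V=-48.3486). Price -16.1197; hedge Δ=1.0000, bond B=-142.3469.
  t=2,j=1: stock 172.1280 → up 206.5536 (V=47.1250), down 151.4726 (V=-7.9559). Price 29.7811; hedge Δ=1.0000, bond B=-142.3469.
  t=2,j=2: stock 234.7200 → up 281.6640 (V=122.2354), down 206.5536 (V=47.1250). Price 92.3731; hedge Δ=1.0000, bond B=-142.3469.
  t=1,j=0: stock 143.4400 → up 172.1280 (V=29.7811), down 126.2272 (V=-16.1197). Price 16.3445; hedge Δ=1.0000, bond B=-127.0955.
  t=1,j=1: stock 195.6000 → up 234.7200 (V=92.3731), down 172.1280 (V=29.7811). Price 68.5045; hedge Δ=1.0000, bond B=-127.0955.
  t=0,j=0: stock 163.0000 → up 195.6000 (V=68.5045), down 143.4400 (V=16.3445). Price 49.5219; hedge Δ=1.0000, bond B=-113.4781.
Check: Δ(0,0)·S0 + B(0,0) = 49.5219 = V0.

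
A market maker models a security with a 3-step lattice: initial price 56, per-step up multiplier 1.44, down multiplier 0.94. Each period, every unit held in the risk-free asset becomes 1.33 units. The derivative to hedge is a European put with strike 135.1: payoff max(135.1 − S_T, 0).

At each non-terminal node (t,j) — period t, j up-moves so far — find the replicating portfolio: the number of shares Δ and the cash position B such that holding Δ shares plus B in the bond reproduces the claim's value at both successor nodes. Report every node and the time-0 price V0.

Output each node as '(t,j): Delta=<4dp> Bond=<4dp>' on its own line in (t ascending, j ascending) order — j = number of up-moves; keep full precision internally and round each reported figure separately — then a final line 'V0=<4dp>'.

(0,0): Delta=-0.6055 Bond=41.8114
(1,0): Delta=-1.0000 Bond=76.3751
(1,1): Delta=-0.5329 Bond=49.7521
(2,0): Delta=-1.0000 Bond=101.5789
(2,1): Delta=-1.0000 Bond=101.5789
(2,2): Delta=-0.4469 Bond=56.1832
V0=7.9029

Under the risk-neutral measure, an up-move has probability p* = (R−d)/(u−d) = 0.7800 and values discount at R = 1.33.
At expiry t=3: V(3,0)=88.5873, V(3,1)=63.8465, V(3,2)=25.9457, V(3,3)=0.0000
  t=2,j=0: stock 49.4816 → up 71.2535 (V=63.8465), down 46.5127 (V=88.5873). Price 52.0973; hedge Δ=-1.0000, bond B=101.5789.
  t=2,j=1: stock 75.8016 → up 109.1543 (V=25.9457), down 71.2535 (V=63.8465). Price 25.7773; hedge Δ=-1.0000, bond B=101.5789.
  t=2,j=2: stock 116.1216 → up 167.2151 (V=0.0000), down 109.1543 (V=25.9457). Price 4.2918; hedge Δ=-0.4469, bond B=56.1832.
  t=1,j=0: stock 52.6400 → up 75.8016 (V=25.7773), down 49.4816 (V=52.0973). Price 23.7351; hedge Δ=-1.0000, bond B=76.3751.
  t=1,j=1: stock 80.6400 → up 116.1216 (V=4.2918), down 75.8016 (V=25.7773). Price 6.7809; hedge Δ=-0.5329, bond B=49.7521.
  t=0,j=0: stock 56.0000 → up 80.6400 (V=6.7809), down 52.6400 (V=23.7351). Price 7.9029; hedge Δ=-0.6055, bond B=41.8114.
Check: Δ(0,0)·S0 + B(0,0) = 7.9029 = V0.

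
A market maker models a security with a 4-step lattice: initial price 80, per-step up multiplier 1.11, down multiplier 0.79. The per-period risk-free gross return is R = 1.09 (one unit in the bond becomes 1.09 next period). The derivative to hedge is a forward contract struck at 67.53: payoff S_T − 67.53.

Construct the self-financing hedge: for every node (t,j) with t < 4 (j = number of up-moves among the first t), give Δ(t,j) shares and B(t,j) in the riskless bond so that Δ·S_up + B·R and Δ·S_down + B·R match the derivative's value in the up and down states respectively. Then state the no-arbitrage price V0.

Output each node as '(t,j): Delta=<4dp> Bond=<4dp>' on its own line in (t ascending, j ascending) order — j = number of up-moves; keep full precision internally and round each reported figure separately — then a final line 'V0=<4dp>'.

No-arbitrage ⇒ martingale measure with p* = (R−d)/(u−d) = 0.9375.
Terminal values V(4,·): V(4,0)=-36.3699, V(4,1)=-23.7481, V(4,2)=-6.0137, V(4,3)=18.9043, V(4,4)=53.9156
Node (3,0) S=39.4431: V=(p*·-23.7481+(1−p*)·-36.3699)/1.09=-22.5110; Δ=(-23.7481−-36.3699)/(43.7819−31.1601)=1.0000; B=V−Δ·S=-61.9541
Node (3,1) S=55.4201: V=(p*·-6.0137+(1−p*)·-23.7481)/1.09=-6.5340; Δ=(-6.0137−-23.7481)/(61.5163−43.7819)=1.0000; B=V−Δ·S=-61.9541
Node (3,2) S=77.8687: V=(p*·18.9043+(1−p*)·-6.0137)/1.09=15.9146; Δ=(18.9043−-6.0137)/(86.4343−61.5163)=1.0000; B=V−Δ·S=-61.9541
Node (3,3) S=109.4105: V=(p*·53.9156+(1−p*)·18.9043)/1.09=47.4564; Δ=(53.9156−18.9043)/(121.4456−86.4343)=1.0000; B=V−Δ·S=-61.9541
Node (2,0) S=49.9280: V=(p*·-6.5340+(1−p*)·-22.5110)/1.09=-6.9106; Δ=(-6.5340−-22.5110)/(55.4201−39.4431)=1.0000; B=V−Δ·S=-56.8386
Node (2,1) S=70.1520: V=(p*·15.9146+(1−p*)·-6.5340)/1.09=13.3134; Δ=(15.9146−-6.5340)/(77.8687−55.4201)=1.0000; B=V−Δ·S=-56.8386
Node (2,2) S=98.5680: V=(p*·47.4564+(1−p*)·15.9146)/1.09=41.7294; Δ=(47.4564−15.9146)/(109.4105−77.8687)=1.0000; B=V−Δ·S=-56.8386
Node (1,0) S=63.2000: V=(p*·13.3134+(1−p*)·-6.9106)/1.09=11.0544; Δ=(13.3134−-6.9106)/(70.1520−49.9280)=1.0000; B=V−Δ·S=-52.1456
Node (1,1) S=88.8000: V=(p*·41.7294+(1−p*)·13.3134)/1.09=36.6544; Δ=(41.7294−13.3134)/(98.5680−70.1520)=1.0000; B=V−Δ·S=-52.1456
Node (0,0) S=80.0000: V=(p*·36.6544+(1−p*)·11.0544)/1.09=32.1600; Δ=(36.6544−11.0544)/(88.8000−63.2000)=1.0000; B=V−Δ·S=-47.8400
Root portfolio cost Δ·80+B reproduces V0=32.1600.

(0,0): Delta=1.0000 Bond=-47.8400
(1,0): Delta=1.0000 Bond=-52.1456
(1,1): Delta=1.0000 Bond=-52.1456
(2,0): Delta=1.0000 Bond=-56.8386
(2,1): Delta=1.0000 Bond=-56.8386
(2,2): Delta=1.0000 Bond=-56.8386
(3,0): Delta=1.0000 Bond=-61.9541
(3,1): Delta=1.0000 Bond=-61.9541
(3,2): Delta=1.0000 Bond=-61.9541
(3,3): Delta=1.0000 Bond=-61.9541
V0=32.1600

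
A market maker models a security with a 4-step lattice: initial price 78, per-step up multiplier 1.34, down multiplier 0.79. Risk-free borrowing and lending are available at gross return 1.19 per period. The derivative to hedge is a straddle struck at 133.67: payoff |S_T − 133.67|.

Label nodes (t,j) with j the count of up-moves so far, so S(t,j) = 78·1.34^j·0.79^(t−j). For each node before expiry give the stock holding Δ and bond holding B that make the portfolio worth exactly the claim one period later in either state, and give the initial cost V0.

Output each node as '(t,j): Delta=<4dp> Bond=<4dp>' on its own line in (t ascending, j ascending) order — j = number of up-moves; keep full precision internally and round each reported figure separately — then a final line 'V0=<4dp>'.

Risk-neutral probability p* = (R−d)/(u−d) = (1.19−0.79)/(1.34−0.79) = 0.7273.
Terminal values V(4,·): V(4,0)=103.2889, V(4,1)=82.1376, V(4,2)=46.2606, V(4,3)=14.5941, V(4,4)=117.8160
  t=3,j=0: stock 38.4570 → up 51.5324 (V=82.1376), down 30.3811 (V=103.2889). Price 73.8707; hedge Δ=-1.0000, bond B=112.3277.
  t=3,j=1: stock 65.2309 → up 87.4094 (V=46.2606), down 51.5324 (V=82.1376). Price 47.0968; hedge Δ=-1.0000, bond B=112.3277.
  t=3,j=2: stock 110.6449 → up 148.2641 (V=14.5941), down 87.4094 (V=46.2606). Price 19.5214; hedge Δ=-0.5204, bond B=77.0967.
  t=3,j=3: stock 187.6761 → up 251.4860 (V=117.8160), down 148.2641 (V=14.5941). Price 75.3484; hedge Δ=1.0000, bond B=-112.3277.
  t=2,j=0: stock 48.6798 → up 65.2309 (V=47.0968), down 38.4570 (V=73.8707). Price 45.7133; hedge Δ=-1.0000, bond B=94.3931.
  t=2,j=1: stock 82.5708 → up 110.6449 (V=19.5214), down 65.2309 (V=47.0968). Price 22.7243; hedge Δ=-0.6072, bond B=72.8615.
  t=2,j=2: stock 140.0568 → up 187.6761 (V=75.3484), down 110.6449 (V=19.5214). Price 50.5234; hedge Δ=0.7247, bond B=-50.9803.
  t=1,j=0: stock 61.6200 → up 82.5708 (V=22.7243), down 48.6798 (V=45.7133). Price 24.3647; hedge Δ=-0.6783, bond B=66.1628.
  t=1,j=1: stock 104.5200 → up 140.0568 (V=50.5234), down 82.5708 (V=22.7243). Price 36.0856; hedge Δ=0.4836, bond B=-14.4582.
  t=0,j=0: stock 78.0000 → up 104.5200 (V=36.0856), down 61.6200 (V=24.3647). Price 27.6378; hedge Δ=0.2732, bond B=6.3272.
Each (Δ,B) replicates both successor values, so the strategy is self-financing and V0 is arbitrage-free.

(0,0): Delta=0.2732 Bond=6.3272
(1,0): Delta=-0.6783 Bond=66.1628
(1,1): Delta=0.4836 Bond=-14.4582
(2,0): Delta=-1.0000 Bond=94.3931
(2,1): Delta=-0.6072 Bond=72.8615
(2,2): Delta=0.7247 Bond=-50.9803
(3,0): Delta=-1.0000 Bond=112.3277
(3,1): Delta=-1.0000 Bond=112.3277
(3,2): Delta=-0.5204 Bond=77.0967
(3,3): Delta=1.0000 Bond=-112.3277
V0=27.6378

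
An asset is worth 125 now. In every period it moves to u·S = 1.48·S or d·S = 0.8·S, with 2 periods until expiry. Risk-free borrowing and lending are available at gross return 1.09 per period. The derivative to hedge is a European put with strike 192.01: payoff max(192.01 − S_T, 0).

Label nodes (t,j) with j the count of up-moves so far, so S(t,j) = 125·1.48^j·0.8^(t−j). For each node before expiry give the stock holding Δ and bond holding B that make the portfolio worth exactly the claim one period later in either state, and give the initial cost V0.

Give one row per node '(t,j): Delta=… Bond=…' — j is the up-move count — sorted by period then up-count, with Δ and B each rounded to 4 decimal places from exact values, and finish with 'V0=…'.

The replicating-portfolio and risk-neutral prices coincide; use p* = (1.09−0.8)/(1.48−0.8) = 0.4265 for the latter.
Terminal payoffs: V(2,0)=112.0100, V(2,1)=44.0100, V(2,2)=0.0000
  t=1,j=0: stock 100.0000 → up 148.0000 (V=44.0100), down 80.0000 (V=112.0100). Price 76.1560; hedge Δ=-1.0000, bond B=176.1560.
  t=1,j=1: stock 185.0000 → up 273.8000 (V=0.0000), down 148.0000 (V=44.0100). Price 23.1569; hedge Δ=-0.3498, bond B=87.8775.
  t=0,j=0: stock 125.0000 → up 185.0000 (V=23.1569), down 100.0000 (V=76.1560). Price 49.1316; hedge Δ=-0.6235, bond B=127.0714.
Self-financing check: at every node Δ·S+B equals the discounted successor values.

(0,0): Delta=-0.6235 Bond=127.0714
(1,0): Delta=-1.0000 Bond=176.1560
(1,1): Delta=-0.3498 Bond=87.8775
V0=49.1316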